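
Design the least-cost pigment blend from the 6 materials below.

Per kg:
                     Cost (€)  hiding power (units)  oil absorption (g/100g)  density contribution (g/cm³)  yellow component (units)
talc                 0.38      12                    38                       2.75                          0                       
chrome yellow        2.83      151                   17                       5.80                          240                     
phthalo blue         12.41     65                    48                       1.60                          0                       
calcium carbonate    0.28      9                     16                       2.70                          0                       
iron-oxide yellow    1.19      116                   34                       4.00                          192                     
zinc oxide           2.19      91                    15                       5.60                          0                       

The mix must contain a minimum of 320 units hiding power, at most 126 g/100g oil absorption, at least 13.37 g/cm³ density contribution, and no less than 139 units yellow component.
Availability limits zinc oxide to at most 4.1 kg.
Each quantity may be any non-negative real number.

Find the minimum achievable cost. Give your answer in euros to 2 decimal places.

Let x1 = kg of talc, x2 = kg of chrome yellow, x3 = kg of phthalo blue, x4 = kg of calcium carbonate, x5 = kg of iron-oxide yellow, x6 = kg of zinc oxide.
Minimise 0.38x1 + 2.83x2 + 12.41x3 + 0.28x4 + 1.19x5 + 2.19x6 s.t.:
  12x1 + 151x2 + 65x3 + 9x4 + 116x5 + 91x6 ≥ 320   (hiding power)
  38x1 + 17x2 + 48x3 + 16x4 + 34x5 + 15x6 ≤ 126   (oil absorption)
  2.75x1 + 5.8x2 + 1.6x3 + 2.7x4 + 4x5 + 5.6x6 ≥ 13.37   (density contribution)
  240x2 + 192x5 ≥ 139   (yellow component)
  x6 ≤ 4.1
  x1, x2, x3, x4, x5, x6 ≥ 0.
The optimal basis is {calcium carbonate, iron-oxide yellow}; talc, chrome yellow, phthalo blue, zinc oxide drop out. Binding constraints: hiding power and density contribution.
Optimal quantities: calcium carbonate = 0.9773 kg, iron-oxide yellow = 2.683 kg.
Objective = 0.28·0.9773 + 1.19·2.683 = 3.4664.

€3.47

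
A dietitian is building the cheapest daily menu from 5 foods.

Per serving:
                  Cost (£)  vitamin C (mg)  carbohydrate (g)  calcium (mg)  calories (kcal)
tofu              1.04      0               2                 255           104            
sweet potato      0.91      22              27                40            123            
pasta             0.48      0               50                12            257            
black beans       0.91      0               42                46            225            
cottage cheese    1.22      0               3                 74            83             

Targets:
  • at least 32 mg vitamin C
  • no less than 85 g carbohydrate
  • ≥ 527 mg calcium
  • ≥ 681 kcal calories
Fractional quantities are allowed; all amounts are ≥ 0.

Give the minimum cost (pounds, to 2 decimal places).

This is a linear program. Let x1 = servings of tofu, x2 = servings of sweet potato, x3 = servings of pasta, x4 = servings of black beans, x5 = servings of cottage cheese.
Minimize 1.04x1 + 0.91x2 + 0.48x3 + 0.91x4 + 1.22x5 subject to:
  22x2 ≥ 32   (vitamin C)
  2x1 + 27x2 + 50x3 + 42x4 + 3x5 ≥ 85   (carbohydrate)
  255x1 + 40x2 + 12x3 + 46x4 + 74x5 ≥ 527   (calcium)
  104x1 + 123x2 + 257x3 + 225x4 + 83x5 ≥ 681   (calories)
  x1, x2, x3, x4, x5 ≥ 0.
The optimal basis is {tofu, sweet potato, pasta}; black beans, cottage cheese drop out. There the vitamin C, calcium, calories constraints are tight.
Optimal quantities: tofu = 1.78 servings, sweet potato = 1.455 servings, pasta = 1.233 servings.
Cost = 1.04·1.78 + 0.91·1.455 + 0.48·1.233 = 3.7671.

£3.77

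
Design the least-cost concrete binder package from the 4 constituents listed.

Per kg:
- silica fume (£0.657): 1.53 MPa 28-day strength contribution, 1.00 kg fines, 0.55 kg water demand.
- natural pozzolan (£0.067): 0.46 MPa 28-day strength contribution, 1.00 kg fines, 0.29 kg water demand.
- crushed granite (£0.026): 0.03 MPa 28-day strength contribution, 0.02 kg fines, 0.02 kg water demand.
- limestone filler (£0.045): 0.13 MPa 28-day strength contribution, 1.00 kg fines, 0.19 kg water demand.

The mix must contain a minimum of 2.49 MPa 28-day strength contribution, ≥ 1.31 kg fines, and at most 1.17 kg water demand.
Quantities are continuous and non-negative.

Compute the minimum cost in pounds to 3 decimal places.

£0.781

This is a linear program. Let x1 = kg of silica fume, x2 = kg of natural pozzolan, x3 = kg of crushed granite, x4 = kg of limestone filler.
Minimize 0.657x1 + 0.067x2 + 0.026x3 + 0.045x4 subject to:
  1.53x1 + 0.46x2 + 0.03x3 + 0.13x4 ≥ 2.49   (28-day strength contribution)
  1x1 + 1x2 + 0.02x3 + 1x4 ≥ 1.31   (fines)
  0.55x1 + 0.29x2 + 0.02x3 + 0.19x4 ≤ 1.17   (water demand)
  x1, x2, x3, x4 ≥ 0.
The optimal basis is {silica fume, natural pozzolan}; crushed granite, limestone filler drop out. The 28-day strength contribution and water demand requirements are met with equality.
That vertex is x1 = 0.9643, x2 = 2.206.
Total cost: 0.657·0.9643 + 0.067·2.206 = 0.78135.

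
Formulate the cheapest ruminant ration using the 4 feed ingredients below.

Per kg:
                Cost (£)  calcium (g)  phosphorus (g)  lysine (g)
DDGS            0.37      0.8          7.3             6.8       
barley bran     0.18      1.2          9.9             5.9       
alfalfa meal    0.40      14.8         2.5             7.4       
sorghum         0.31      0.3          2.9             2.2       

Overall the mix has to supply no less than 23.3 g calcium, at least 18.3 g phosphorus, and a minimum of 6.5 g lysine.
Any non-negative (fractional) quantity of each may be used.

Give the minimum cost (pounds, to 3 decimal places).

Treat it as an LP. Let x1 = kg of DDGS, x2 = kg of barley bran, x3 = kg of alfalfa meal, x4 = kg of sorghum.
min 0.37x1 + 0.18x2 + 0.4x3 + 0.31x4 with:
  0.8x1 + 1.2x2 + 14.8x3 + 0.3x4 ≥ 23.3   (calcium)
  7.3x1 + 9.9x2 + 2.5x3 + 2.9x4 ≥ 18.3   (phosphorus)
  6.8x1 + 5.9x2 + 7.4x3 + 2.2x4 ≥ 6.5   (lysine)
  x1, x2, x3, x4 ≥ 0.
The optimal basis is {barley bran, alfalfa meal}; DDGS, sorghum drop out. The calcium and phosphorus requirements are met with equality.
Optimal quantities: barley bran = 1.481 kg, alfalfa meal = 1.454 kg.
Hence cost = 0.18·1.481 + 0.4·1.454 = £0.84818.

£0.848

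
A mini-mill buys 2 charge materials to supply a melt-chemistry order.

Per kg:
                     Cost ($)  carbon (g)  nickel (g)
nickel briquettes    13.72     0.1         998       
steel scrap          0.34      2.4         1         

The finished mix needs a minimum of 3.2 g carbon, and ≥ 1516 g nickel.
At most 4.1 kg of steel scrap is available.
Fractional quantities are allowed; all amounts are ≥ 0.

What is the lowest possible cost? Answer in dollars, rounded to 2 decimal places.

Let x1 = kg of nickel briquettes, x2 = kg of steel scrap.
Minimise 13.72x1 + 0.34x2 subject to:
  0.1x1 + 2.4x2 ≥ 3.2   (carbon)
  998x1 + 1x2 ≥ 1516   (nickel)
  x2 ≤ 4.1
  x1, x2 ≥ 0.
Both inputs are positive at the optimum. The carbon and nickel requirements are met with equality.
So nickel briquettes = 1.518 kg, steel scrap = 1.27 kg.
Hence cost = 13.72·1.518 + 0.34·1.27 = $21.2588.

$21.26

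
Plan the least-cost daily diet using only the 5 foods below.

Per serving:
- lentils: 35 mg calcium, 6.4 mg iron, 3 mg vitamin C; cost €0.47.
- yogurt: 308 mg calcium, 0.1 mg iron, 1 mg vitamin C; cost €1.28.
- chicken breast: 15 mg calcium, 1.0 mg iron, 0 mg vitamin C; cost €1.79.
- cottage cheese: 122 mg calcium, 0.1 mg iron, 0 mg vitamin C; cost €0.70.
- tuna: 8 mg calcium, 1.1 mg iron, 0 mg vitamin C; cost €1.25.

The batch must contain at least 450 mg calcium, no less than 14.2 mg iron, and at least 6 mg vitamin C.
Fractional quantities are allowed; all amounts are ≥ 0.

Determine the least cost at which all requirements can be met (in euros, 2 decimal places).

€2.58

This is a linear program. Let x1 = servings of lentils, x2 = servings of yogurt, x3 = servings of chicken breast, x4 = servings of cottage cheese, x5 = servings of tuna.
Minimize 0.47x1 + 1.28x2 + 1.79x3 + 0.7x4 + 1.25x5 subject to:
  35x1 + 308x2 + 15x3 + 122x4 + 8x5 ≥ 450   (calcium)
  6.4x1 + 0.1x2 + 1x3 + 0.1x4 + 1.1x5 ≥ 14.2   (iron)
  3x1 + 1x2 ≥ 6   (vitamin C)
  x1, x2, x3, x4, x5 ≥ 0.
The cheapest feasible vertex uses only lentils, yogurt; chicken breast, cottage cheese, tuna are not used. Binding constraints: calcium and iron.
Optimal quantities: lentils = 2.2 servings, yogurt = 1.211 servings.
Cost = 0.47·2.2 + 1.28·1.211 = 2.5841.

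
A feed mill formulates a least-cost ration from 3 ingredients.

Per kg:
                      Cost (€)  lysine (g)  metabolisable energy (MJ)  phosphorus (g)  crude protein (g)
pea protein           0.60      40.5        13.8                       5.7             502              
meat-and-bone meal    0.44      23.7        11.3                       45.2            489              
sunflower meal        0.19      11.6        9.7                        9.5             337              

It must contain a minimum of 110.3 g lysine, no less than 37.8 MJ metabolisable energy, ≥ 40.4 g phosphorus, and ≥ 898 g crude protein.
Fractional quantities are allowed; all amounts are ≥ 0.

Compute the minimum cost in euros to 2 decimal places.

This is a linear program. Let x1 = kg of pea protein, x2 = kg of meat-and-bone meal, x3 = kg of sunflower meal.
min 0.6x1 + 0.44x2 + 0.19x3 subject to:
  40.5x1 + 23.7x2 + 11.6x3 ≥ 110.3   (lysine)
  13.8x1 + 11.3x2 + 9.7x3 ≥ 37.8   (metabolisable energy)
  5.7x1 + 45.2x2 + 9.5x3 ≥ 40.4   (phosphorus)
  502x1 + 489x2 + 337x3 ≥ 898   (crude protein)
  x1, x2, x3 ≥ 0.
The minimum-cost mix takes nothing from sunflower meal — only pea protein, meat-and-bone meal. The lysine and phosphorus requirements are met with equality.
So pea protein = 2.376 kg, meat-and-bone meal = 0.5942 kg.
Cost = 0.6·2.376 + 0.44·0.5942 = 1.6870.

€1.69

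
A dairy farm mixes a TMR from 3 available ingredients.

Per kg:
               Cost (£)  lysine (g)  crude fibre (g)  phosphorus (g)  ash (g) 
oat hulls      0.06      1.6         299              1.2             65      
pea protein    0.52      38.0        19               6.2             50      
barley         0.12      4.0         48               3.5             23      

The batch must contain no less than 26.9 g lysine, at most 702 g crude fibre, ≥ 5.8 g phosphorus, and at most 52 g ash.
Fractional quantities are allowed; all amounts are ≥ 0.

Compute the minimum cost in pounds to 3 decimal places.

Let x1 = kg of oat hulls, x2 = kg of pea protein, x3 = kg of barley.
Minimize 0.06x1 + 0.52x2 + 0.12x3 s.t.:
  1.6x1 + 38x2 + 4x3 ≥ 26.9   (lysine)
  299x1 + 19x2 + 48x3 ≤ 702   (crude fibre)
  1.2x1 + 6.2x2 + 3.5x3 ≥ 5.8   (phosphorus)
  65x1 + 50x2 + 23x3 ≤ 52   (ash)
  x1, x2, x3 ≥ 0.
At the optimum only pea protein, barley are positive (oat hulls = 0). The lysine and phosphorus requirements are met with equality.
Optimal quantities: pea protein = 0.6557 kg, barley = 0.4956 kg.
Hence cost = 0.52·0.6557 + 0.12·0.4956 = £0.40044.

£0.400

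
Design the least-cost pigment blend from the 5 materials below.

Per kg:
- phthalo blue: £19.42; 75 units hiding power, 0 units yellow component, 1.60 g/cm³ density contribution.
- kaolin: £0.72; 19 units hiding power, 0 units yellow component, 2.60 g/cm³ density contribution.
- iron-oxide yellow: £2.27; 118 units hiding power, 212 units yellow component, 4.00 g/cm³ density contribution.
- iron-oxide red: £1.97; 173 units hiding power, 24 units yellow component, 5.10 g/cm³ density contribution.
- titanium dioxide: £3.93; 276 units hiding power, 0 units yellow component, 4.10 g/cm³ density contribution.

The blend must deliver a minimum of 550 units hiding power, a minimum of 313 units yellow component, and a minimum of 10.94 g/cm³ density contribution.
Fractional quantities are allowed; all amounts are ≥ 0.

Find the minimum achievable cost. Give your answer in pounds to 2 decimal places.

Set it up as a linear program. Let x1 = kg of phthalo blue, x2 = kg of kaolin, x3 = kg of iron-oxide yellow, x4 = kg of iron-oxide red, x5 = kg of titanium dioxide.
Minimize 19.42x1 + 0.72x2 + 2.27x3 + 1.97x4 + 3.93x5 with:
  75x1 + 19x2 + 118x3 + 173x4 + 276x5 ≥ 550   (hiding power)
  212x3 + 24x4 ≥ 313   (yellow component)
  1.6x1 + 2.6x2 + 4x3 + 5.1x4 + 4.1x5 ≥ 10.94   (density contribution)
  x1, x2, x3, x4, x5 ≥ 0.
The cheapest feasible vertex uses only iron-oxide yellow, iron-oxide red; phthalo blue, kaolin, titanium dioxide are not used. Binding constraints: hiding power and yellow component.
That vertex is x3 = 1.21, x4 = 2.354.
Hence cost = 2.27·1.21 + 1.97·2.354 = £7.3841.

£7.38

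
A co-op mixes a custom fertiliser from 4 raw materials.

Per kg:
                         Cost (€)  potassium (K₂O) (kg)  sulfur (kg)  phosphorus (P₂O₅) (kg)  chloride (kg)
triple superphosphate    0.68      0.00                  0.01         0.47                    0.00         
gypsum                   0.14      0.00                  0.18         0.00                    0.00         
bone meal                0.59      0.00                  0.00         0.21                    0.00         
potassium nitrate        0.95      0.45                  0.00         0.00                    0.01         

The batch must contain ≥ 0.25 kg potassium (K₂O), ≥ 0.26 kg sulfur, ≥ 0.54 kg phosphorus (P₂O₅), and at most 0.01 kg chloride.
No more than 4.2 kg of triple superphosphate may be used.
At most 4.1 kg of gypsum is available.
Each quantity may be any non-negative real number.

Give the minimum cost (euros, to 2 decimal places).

Let x1 = kg of triple superphosphate, x2 = kg of gypsum, x3 = kg of bone meal, x4 = kg of potassium nitrate.
min 0.68x1 + 0.14x2 + 0.59x3 + 0.95x4 with:
  0.45x4 ≥ 0.25   (potassium (K₂O))
  0.01x1 + 0.18x2 ≥ 0.26   (sulfur)
  0.47x1 + 0.21x3 ≥ 0.54   (phosphorus (P₂O₅))
  0.01x4 ≤ 0.01   (chloride)
  x1 ≤ 4.2
  x2 ≤ 4.1
  x1, x2, x3, x4 ≥ 0.
The minimum-cost mix takes nothing from bone meal — only triple superphosphate, gypsum, potassium nitrate. There the potassium (K₂O), sulfur, phosphorus (P₂O₅) constraints are tight.
Solving gives x1 = 1.149, x2 = 1.381, x4 = 0.5556.
Objective = 0.68·1.149 + 0.14·1.381 + 0.95·0.5556 = 1.5025.

€1.50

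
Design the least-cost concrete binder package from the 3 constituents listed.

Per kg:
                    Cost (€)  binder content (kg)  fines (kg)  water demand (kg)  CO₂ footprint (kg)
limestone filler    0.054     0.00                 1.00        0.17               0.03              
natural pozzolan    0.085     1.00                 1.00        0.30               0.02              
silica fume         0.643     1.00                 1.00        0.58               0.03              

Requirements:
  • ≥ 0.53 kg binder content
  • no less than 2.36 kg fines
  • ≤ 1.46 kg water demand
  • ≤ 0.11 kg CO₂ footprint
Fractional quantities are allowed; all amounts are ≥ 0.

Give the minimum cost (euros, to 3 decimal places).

Let x1 = kg of limestone filler, x2 = kg of natural pozzolan, x3 = kg of silica fume.
Minimize 0.054x1 + 0.085x2 + 0.643x3 s.t.:
  1x2 + 1x3 ≥ 0.53   (binder content)
  1x1 + 1x2 + 1x3 ≥ 2.36   (fines)
  0.17x1 + 0.3x2 + 0.58x3 ≤ 1.46   (water demand)
  0.03x1 + 0.02x2 + 0.03x3 ≤ 0.11   (CO₂ footprint)
  x1, x2, x3 ≥ 0.
The cheapest feasible vertex uses only limestone filler, natural pozzolan; silica fume is not used. The binder content and fines requirements are met with equality.
Solving gives x1 = 1.83, x2 = 0.53.
Objective = 0.054·1.83 + 0.085·0.53 = 0.14387.

€0.144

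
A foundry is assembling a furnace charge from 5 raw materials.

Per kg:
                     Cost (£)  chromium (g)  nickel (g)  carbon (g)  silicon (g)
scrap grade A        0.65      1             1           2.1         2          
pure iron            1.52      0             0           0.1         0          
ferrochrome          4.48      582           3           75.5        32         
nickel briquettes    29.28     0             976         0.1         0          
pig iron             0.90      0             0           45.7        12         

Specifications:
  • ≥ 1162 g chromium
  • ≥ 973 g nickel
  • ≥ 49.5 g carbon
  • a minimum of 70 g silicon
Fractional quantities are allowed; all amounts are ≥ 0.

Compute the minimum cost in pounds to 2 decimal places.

£38.41

Set it up as a linear program. Let x1 = kg of scrap grade A, x2 = kg of pure iron, x3 = kg of ferrochrome, x4 = kg of nickel briquettes, x5 = kg of pig iron.
min 0.65x1 + 1.52x2 + 4.48x3 + 29.28x4 + 0.9x5 with:
  1x1 + 582x3 ≥ 1162   (chromium)
  1x1 + 3x3 + 976x4 ≥ 973   (nickel)
  2.1x1 + 0.1x2 + 75.5x3 + 0.1x4 + 45.7x5 ≥ 49.5   (carbon)
  2x1 + 32x3 + 12x5 ≥ 70   (silicon)
  x1, x2, x3, x4, x5 ≥ 0.
The cheapest feasible vertex uses only ferrochrome, nickel briquettes, pig iron; scrap grade A, pure iron are not used. Binding constraints: chromium, nickel, silicon.
So ferrochrome = 1.9966 kg, nickel briquettes = 0.99079 kg, pig iron = 0.50916 kg.
Hence cost = 4.48·1.9966 + 29.28·0.99079 + 0.9·0.50916 = £38.4133.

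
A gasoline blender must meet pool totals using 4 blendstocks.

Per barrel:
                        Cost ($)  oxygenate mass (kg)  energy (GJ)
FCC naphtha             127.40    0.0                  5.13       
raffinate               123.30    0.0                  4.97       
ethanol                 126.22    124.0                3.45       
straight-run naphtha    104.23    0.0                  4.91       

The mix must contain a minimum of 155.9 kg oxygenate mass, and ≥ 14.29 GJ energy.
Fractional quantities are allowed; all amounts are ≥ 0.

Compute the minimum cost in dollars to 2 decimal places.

$369.96

Let x1 = barrels of FCC naphtha, x2 = barrels of raffinate, x3 = barrels of ethanol, x4 = barrels of straight-run naphtha.
Minimize 127.4x1 + 123.3x2 + 126.22x3 + 104.23x4 subject to:
  124x3 ≥ 155.9   (oxygenate mass)
  5.13x1 + 4.97x2 + 3.45x3 + 4.91x4 ≥ 14.29   (energy)
  x1, x2, x3, x4 ≥ 0.
The cheapest feasible vertex uses only ethanol, straight-run naphtha; FCC naphtha, raffinate are not used. The oxygenate mass and energy requirements are met with equality.
So ethanol = 1.25726 barrels, straight-run naphtha = 2.02698 barrels.
Cost = 126.22·1.25726 + 104.23·2.02698 = 369.9635.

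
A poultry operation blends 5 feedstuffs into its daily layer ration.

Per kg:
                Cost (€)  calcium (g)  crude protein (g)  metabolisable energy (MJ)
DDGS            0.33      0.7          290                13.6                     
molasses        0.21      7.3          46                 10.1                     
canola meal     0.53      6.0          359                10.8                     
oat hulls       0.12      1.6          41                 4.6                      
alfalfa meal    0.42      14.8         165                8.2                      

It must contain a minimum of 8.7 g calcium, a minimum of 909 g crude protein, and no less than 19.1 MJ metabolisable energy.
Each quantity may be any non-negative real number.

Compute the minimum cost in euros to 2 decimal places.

€1.14

Let x1 = kg of DDGS, x2 = kg of molasses, x3 = kg of canola meal, x4 = kg of oat hulls, x5 = kg of alfalfa meal.
Minimize 0.33x1 + 0.21x2 + 0.53x3 + 0.12x4 + 0.42x5 subject to:
  0.7x1 + 7.3x2 + 6x3 + 1.6x4 + 14.8x5 ≥ 8.7   (calcium)
  290x1 + 46x2 + 359x3 + 41x4 + 165x5 ≥ 909   (crude protein)
  13.6x1 + 10.1x2 + 10.8x3 + 4.6x4 + 8.2x5 ≥ 19.1   (metabolisable energy)
  x1, x2, x3, x4, x5 ≥ 0.
The optimal basis is {DDGS, alfalfa meal}; molasses, canola meal, oat hulls drop out. Binding constraints: calcium and crude protein.
Solving gives x1 = 2.877, x5 = 0.4517.
Cost = 0.33·2.877 + 0.42·0.4517 = 1.1391.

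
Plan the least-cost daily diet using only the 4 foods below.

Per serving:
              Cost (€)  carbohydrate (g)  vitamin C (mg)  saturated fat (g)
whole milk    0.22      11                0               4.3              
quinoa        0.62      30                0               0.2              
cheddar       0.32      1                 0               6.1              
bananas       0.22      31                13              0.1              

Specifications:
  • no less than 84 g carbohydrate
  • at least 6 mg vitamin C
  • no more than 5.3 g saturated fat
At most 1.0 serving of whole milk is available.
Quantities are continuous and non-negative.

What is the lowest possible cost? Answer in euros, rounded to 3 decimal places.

€0.596

Treat it as an LP. Let x1 = servings of whole milk, x2 = servings of quinoa, x3 = servings of cheddar, x4 = servings of bananas.
Minimize 0.22x1 + 0.62x2 + 0.32x3 + 0.22x4 with:
  11x1 + 30x2 + 1x3 + 31x4 ≥ 84   (carbohydrate)
  13x4 ≥ 6   (vitamin C)
  4.3x1 + 0.2x2 + 6.1x3 + 0.1x4 ≤ 5.3   (saturated fat)
  x1 ≤ 1
  x1, x2, x3, x4 ≥ 0.
The minimum-cost mix takes nothing from whole milk, quinoa, cheddar — only bananas. Binding constraint: carbohydrate.
Solving gives x4 = 2.71.
Cost = 0.22·2.71 = 0.59620.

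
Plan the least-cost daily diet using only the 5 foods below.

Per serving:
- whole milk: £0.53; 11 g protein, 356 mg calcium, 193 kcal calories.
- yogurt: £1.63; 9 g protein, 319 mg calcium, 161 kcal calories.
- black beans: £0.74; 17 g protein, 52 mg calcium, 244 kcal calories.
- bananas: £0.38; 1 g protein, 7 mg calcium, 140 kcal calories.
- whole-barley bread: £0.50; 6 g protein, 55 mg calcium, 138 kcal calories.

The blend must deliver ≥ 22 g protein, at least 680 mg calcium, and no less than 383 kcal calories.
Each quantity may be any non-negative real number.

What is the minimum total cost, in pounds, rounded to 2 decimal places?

£1.06

This is a linear program. Let x1 = servings of whole milk, x2 = servings of yogurt, x3 = servings of black beans, x4 = servings of bananas, x5 = servings of whole-barley bread.
Minimise 0.53x1 + 1.63x2 + 0.74x3 + 0.38x4 + 0.5x5 with:
  11x1 + 9x2 + 17x3 + 1x4 + 6x5 ≥ 22   (protein)
  356x1 + 319x2 + 52x3 + 7x4 + 55x5 ≥ 680   (calcium)
  193x1 + 161x2 + 244x3 + 140x4 + 138x5 ≥ 383   (calories)
  x1, x2, x3, x4, x5 ≥ 0.
At the optimum only whole milk, black beans are positive (yogurt, bananas, whole-barley bread = 0). Binding constraints: protein and calories.
So whole milk = 1.915 servings, black beans = 0.05528 servings.
Objective = 0.53·1.915 + 0.74·0.05528 = 1.0559.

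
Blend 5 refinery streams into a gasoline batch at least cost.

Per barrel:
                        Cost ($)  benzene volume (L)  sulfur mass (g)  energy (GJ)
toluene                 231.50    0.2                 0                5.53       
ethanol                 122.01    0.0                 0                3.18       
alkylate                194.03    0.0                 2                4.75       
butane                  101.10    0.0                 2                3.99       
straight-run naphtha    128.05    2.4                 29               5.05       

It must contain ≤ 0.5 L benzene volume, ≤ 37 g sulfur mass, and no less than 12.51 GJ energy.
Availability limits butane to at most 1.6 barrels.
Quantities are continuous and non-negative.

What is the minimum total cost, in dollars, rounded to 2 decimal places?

$383.11

Let x1 = barrels of toluene, x2 = barrels of ethanol, x3 = barrels of alkylate, x4 = barrels of butane, x5 = barrels of straight-run naphtha.
Minimise 231.5x1 + 122.01x2 + 194.03x3 + 101.1x4 + 128.05x5 with:
  0.2x1 + 2.4x5 ≤ 0.5   (benzene volume)
  2x3 + 2x4 + 29x5 ≤ 37   (sulfur mass)
  5.53x1 + 3.18x2 + 4.75x3 + 3.99x4 + 5.05x5 ≥ 12.51   (energy)
  x4 ≤ 1.6
  x1, x2, x3, x4, x5 ≥ 0.
The cheapest feasible vertex uses only ethanol, butane, straight-run naphtha; toluene, alkylate are not used. The benzene volume, energy, the butane cap requirements are met with equality.
Solving gives x2 = 1.59557, x4 = 1.6, x5 = 0.208333.
Hence cost = 122.01·1.59557 + 101.1·1.6 + 128.05·0.208333 = $383.1125.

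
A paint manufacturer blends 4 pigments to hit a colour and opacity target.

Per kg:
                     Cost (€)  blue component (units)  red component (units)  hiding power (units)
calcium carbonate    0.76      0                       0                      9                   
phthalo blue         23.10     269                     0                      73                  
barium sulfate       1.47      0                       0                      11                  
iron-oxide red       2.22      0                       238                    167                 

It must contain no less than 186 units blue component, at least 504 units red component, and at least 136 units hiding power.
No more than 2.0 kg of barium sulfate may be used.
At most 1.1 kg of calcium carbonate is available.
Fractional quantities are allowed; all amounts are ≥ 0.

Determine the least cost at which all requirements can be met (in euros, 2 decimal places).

€20.67

Set it up as a linear program. Let x1 = kg of calcium carbonate, x2 = kg of phthalo blue, x3 = kg of barium sulfate, x4 = kg of iron-oxide red.
Minimise 0.76x1 + 23.1x2 + 1.47x3 + 2.22x4 s.t.:
  269x2 ≥ 186   (blue component)
  238x4 ≥ 504   (red component)
  9x1 + 73x2 + 11x3 + 167x4 ≥ 136   (hiding power)
  x3 ≤ 2
  x1 ≤ 1.1
  x1, x2, x3, x4 ≥ 0.
The cheapest feasible vertex uses only phthalo blue, iron-oxide red; calcium carbonate, barium sulfate are not used. The blue component and red component requirements are met with equality.
That vertex is x2 = 0.6914, x4 = 2.118.
Hence cost = 23.1·0.6914 + 2.22·2.118 = €20.6733.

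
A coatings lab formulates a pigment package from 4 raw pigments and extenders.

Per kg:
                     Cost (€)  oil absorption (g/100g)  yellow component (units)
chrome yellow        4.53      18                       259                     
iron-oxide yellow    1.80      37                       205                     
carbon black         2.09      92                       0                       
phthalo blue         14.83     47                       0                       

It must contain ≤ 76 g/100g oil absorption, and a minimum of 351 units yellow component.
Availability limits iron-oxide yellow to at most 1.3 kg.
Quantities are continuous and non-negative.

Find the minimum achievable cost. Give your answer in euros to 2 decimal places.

€3.82

Let x1 = kg of chrome yellow, x2 = kg of iron-oxide yellow, x3 = kg of carbon black, x4 = kg of phthalo blue.
Minimize 4.53x1 + 1.8x2 + 2.09x3 + 14.83x4 subject to:
  18x1 + 37x2 + 92x3 + 47x4 ≤ 76   (oil absorption)
  259x1 + 205x2 ≥ 351   (yellow component)
  x2 ≤ 1.3
  x1, x2, x3, x4 ≥ 0.
The optimal basis is {chrome yellow, iron-oxide yellow}; carbon black, phthalo blue drop out. There the yellow component and the iron-oxide yellow cap constraints are tight.
So chrome yellow = 0.3263 kg, iron-oxide yellow = 1.3 kg.
Hence cost = 4.53·0.3263 + 1.8·1.3 = €3.8181.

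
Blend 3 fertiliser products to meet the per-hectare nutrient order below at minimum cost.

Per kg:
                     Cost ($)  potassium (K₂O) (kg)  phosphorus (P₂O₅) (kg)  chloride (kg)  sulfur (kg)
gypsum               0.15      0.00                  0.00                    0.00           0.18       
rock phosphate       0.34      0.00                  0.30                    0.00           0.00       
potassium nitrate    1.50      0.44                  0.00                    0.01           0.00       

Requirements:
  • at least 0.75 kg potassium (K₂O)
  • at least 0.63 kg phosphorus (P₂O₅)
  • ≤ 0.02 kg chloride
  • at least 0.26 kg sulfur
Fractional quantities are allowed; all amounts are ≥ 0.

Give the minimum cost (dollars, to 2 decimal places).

$3.49

Treat it as an LP. Let x1 = kg of gypsum, x2 = kg of rock phosphate, x3 = kg of potassium nitrate.
min 0.15x1 + 0.34x2 + 1.5x3 with:
  0.44x3 ≥ 0.75   (potassium (K₂O))
  0.3x2 ≥ 0.63   (phosphorus (P₂O₅))
  0.01x3 ≤ 0.02   (chloride)
  0.18x1 ≥ 0.26   (sulfur)
  x1, x2, x3 ≥ 0.
All 3 inputs are positive at the optimum. The potassium (K₂O), phosphorus (P₂O₅), sulfur requirements are met with equality.
So gypsum = 1.444 kg, rock phosphate = 2.1 kg, potassium nitrate = 1.705 kg.
Objective = 0.15·1.444 + 0.34·2.1 + 1.5·1.705 = 3.4881.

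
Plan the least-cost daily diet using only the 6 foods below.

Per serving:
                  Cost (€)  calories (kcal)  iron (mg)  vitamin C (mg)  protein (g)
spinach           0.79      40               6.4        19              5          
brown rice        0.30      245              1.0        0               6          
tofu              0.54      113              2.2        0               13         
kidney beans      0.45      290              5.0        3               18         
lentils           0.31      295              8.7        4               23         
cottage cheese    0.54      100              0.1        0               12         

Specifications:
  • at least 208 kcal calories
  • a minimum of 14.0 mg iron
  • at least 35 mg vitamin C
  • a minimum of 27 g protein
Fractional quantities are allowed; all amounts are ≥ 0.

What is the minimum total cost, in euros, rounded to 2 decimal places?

Treat it as an LP. Let x1 = servings of spinach, x2 = servings of brown rice, x3 = servings of tofu, x4 = servings of kidney beans, x5 = servings of lentils, x6 = servings of cottage cheese.
Minimise 0.79x1 + 0.3x2 + 0.54x3 + 0.45x4 + 0.31x5 + 0.54x6 subject to:
  40x1 + 245x2 + 113x3 + 290x4 + 295x5 + 100x6 ≥ 208   (calories)
  6.4x1 + 1x2 + 2.2x3 + 5x4 + 8.7x5 + 0.1x6 ≥ 14   (iron)
  19x1 + 3x4 + 4x5 ≥ 35   (vitamin C)
  5x1 + 6x2 + 13x3 + 18x4 + 23x5 + 12x6 ≥ 27   (protein)
  x1, x2, x3, x4, x5, x6 ≥ 0.
The minimum-cost mix takes nothing from brown rice, tofu, kidney beans, cottage cheese — only spinach, lentils. The vitamin C and protein requirements are met with equality.
That vertex is x1 = 1.671, x5 = 0.8106.
Hence cost = 0.79·1.671 + 0.31·0.8106 = €1.5714.

€1.57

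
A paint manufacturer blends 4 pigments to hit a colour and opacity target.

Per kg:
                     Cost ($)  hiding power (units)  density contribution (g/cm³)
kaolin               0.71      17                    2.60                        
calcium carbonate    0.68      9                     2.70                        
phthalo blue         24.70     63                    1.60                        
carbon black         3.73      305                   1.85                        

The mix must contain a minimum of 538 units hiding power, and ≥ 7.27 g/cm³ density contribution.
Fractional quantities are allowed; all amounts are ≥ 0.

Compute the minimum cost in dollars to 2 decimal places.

$7.39

This is a linear program. Let x1 = kg of kaolin, x2 = kg of calcium carbonate, x3 = kg of phthalo blue, x4 = kg of carbon black.
Minimise 0.71x1 + 0.68x2 + 24.7x3 + 3.73x4 s.t.:
  17x1 + 9x2 + 63x3 + 305x4 ≥ 538   (hiding power)
  2.6x1 + 2.7x2 + 1.6x3 + 1.85x4 ≥ 7.27   (density contribution)
  x1, x2, x3, x4 ≥ 0.
At the optimum only kaolin, carbon black are positive (calcium carbonate, phthalo blue = 0). The hiding power and density contribution requirements are met with equality.
Optimal quantities: kaolin = 1.6047 kg, carbon black = 1.6745 kg.
Objective = 0.71·1.6047 + 3.73·1.6745 = 7.3852.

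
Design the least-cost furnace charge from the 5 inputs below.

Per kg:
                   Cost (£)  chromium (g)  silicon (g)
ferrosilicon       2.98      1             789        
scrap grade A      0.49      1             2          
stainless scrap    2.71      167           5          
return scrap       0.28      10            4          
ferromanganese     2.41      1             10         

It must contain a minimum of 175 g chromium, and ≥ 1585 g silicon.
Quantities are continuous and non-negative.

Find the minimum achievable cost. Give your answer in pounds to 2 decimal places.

Let x1 = kg of ferrosilicon, x2 = kg of scrap grade A, x3 = kg of stainless scrap, x4 = kg of return scrap, x5 = kg of ferromanganese.
Minimize 2.98x1 + 0.49x2 + 2.71x3 + 0.28x4 + 2.41x5 with:
  1x1 + 1x2 + 167x3 + 10x4 + 1x5 ≥ 175   (chromium)
  789x1 + 2x2 + 5x3 + 4x4 + 10x5 ≥ 1585   (silicon)
  x1, x2, x3, x4, x5 ≥ 0.
The cheapest feasible vertex uses only ferrosilicon, stainless scrap; scrap grade A, return scrap, ferromanganese are not used. There the chromium and silicon constraints are tight.
That vertex is x1 = 2.002, x3 = 1.036.
Total cost: 2.98·2.002 + 2.71·1.036 = 8.7735.

£8.77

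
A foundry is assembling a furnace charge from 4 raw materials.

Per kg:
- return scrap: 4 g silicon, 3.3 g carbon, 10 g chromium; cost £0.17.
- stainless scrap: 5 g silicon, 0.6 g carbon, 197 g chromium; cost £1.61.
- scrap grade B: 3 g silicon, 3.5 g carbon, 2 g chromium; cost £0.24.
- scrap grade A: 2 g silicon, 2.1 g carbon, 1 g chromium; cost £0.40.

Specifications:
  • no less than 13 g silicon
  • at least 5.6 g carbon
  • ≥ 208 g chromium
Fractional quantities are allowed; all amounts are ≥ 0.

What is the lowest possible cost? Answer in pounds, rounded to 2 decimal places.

£1.88

Let x1 = kg of return scrap, x2 = kg of stainless scrap, x3 = kg of scrap grade B, x4 = kg of scrap grade A.
Minimize 0.17x1 + 1.61x2 + 0.24x3 + 0.4x4 with:
  4x1 + 5x2 + 3x3 + 2x4 ≥ 13   (silicon)
  3.3x1 + 0.6x2 + 3.5x3 + 2.1x4 ≥ 5.6   (carbon)
  10x1 + 197x2 + 2x3 + 1x4 ≥ 208   (chromium)
  x1, x2, x3, x4 ≥ 0.
At the optimum only return scrap, stainless scrap are positive (scrap grade B, scrap grade A = 0). There the silicon and chromium constraints are tight.
That vertex is x1 = 2.061, x2 = 0.9512.
Objective = 0.17·2.061 + 1.61·0.9512 = 1.8818.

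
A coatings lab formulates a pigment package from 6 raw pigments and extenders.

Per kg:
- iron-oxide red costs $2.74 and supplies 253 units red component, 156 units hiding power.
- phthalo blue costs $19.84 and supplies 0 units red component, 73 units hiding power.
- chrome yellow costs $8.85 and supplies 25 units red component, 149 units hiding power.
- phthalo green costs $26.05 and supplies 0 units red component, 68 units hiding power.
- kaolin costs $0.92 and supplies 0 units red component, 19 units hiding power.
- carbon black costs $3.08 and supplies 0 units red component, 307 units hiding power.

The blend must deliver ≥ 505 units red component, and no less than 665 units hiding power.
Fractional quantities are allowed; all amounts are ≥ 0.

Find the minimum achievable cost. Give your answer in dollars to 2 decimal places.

$9.02

Set it up as a linear program. Let x1 = kg of iron-oxide red, x2 = kg of phthalo blue, x3 = kg of chrome yellow, x4 = kg of phthalo green, x5 = kg of kaolin, x6 = kg of carbon black.
Minimise 2.74x1 + 19.84x2 + 8.85x3 + 26.05x4 + 0.92x5 + 3.08x6 s.t.:
  253x1 + 25x3 ≥ 505   (red component)
  156x1 + 73x2 + 149x3 + 68x4 + 19x5 + 307x6 ≥ 665   (hiding power)
  x1, x2, x3, x4, x5, x6 ≥ 0.
At the optimum only iron-oxide red, carbon black are positive (phthalo blue, chrome yellow, phthalo green, kaolin = 0). Binding constraints: red component and hiding power.
So iron-oxide red = 1.996 kg, carbon black = 1.152 kg.
Hence cost = 2.74·1.996 + 3.08·1.152 = $9.0172.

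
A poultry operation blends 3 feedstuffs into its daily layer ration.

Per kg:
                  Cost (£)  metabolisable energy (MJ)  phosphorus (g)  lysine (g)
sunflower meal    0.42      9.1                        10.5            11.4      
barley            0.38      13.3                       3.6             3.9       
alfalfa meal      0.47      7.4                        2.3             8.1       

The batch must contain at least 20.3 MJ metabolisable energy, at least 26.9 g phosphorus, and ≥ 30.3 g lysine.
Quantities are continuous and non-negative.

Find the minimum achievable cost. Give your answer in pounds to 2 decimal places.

This is a linear program. Let x1 = kg of sunflower meal, x2 = kg of barley, x3 = kg of alfalfa meal.
Minimize 0.42x1 + 0.38x2 + 0.47x3 s.t.:
  9.1x1 + 13.3x2 + 7.4x3 ≥ 20.3   (metabolisable energy)
  10.5x1 + 3.6x2 + 2.3x3 ≥ 26.9   (phosphorus)
  11.4x1 + 3.9x2 + 8.1x3 ≥ 30.3   (lysine)
  x1, x2, x3 ≥ 0.
At the optimum only sunflower meal is positive (barley, alfalfa meal = 0). There the lysine constraint is tight.
Solving gives x1 = 2.658.
Objective = 0.42·2.658 = 1.1164.

£1.12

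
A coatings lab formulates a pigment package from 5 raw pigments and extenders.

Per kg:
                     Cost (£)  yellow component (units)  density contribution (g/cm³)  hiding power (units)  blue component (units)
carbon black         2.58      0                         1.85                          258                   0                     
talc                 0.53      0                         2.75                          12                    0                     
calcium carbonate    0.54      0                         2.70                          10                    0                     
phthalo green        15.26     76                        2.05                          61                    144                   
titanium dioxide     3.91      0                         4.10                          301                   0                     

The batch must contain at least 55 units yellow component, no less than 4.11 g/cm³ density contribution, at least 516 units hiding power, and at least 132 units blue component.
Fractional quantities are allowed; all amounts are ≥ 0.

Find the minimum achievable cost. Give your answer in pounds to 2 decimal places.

£18.59

Treat it as an LP. Let x1 = kg of carbon black, x2 = kg of talc, x3 = kg of calcium carbonate, x4 = kg of phthalo green, x5 = kg of titanium dioxide.
min 2.58x1 + 0.53x2 + 0.54x3 + 15.26x4 + 3.91x5 subject to:
  76x4 ≥ 55   (yellow component)
  1.85x1 + 2.75x2 + 2.7x3 + 2.05x4 + 4.1x5 ≥ 4.11   (density contribution)
  258x1 + 12x2 + 10x3 + 61x4 + 301x5 ≥ 516   (hiding power)
  144x4 ≥ 132   (blue component)
  x1, x2, x3, x4, x5 ≥ 0.
At the optimum only carbon black, phthalo green are positive (talc, calcium carbonate, titanium dioxide = 0). Binding constraints: hiding power and blue component.
So carbon black = 1.783 kg, phthalo green = 0.9167 kg.
Total cost: 2.58·1.783 + 15.26·0.9167 = 18.5890.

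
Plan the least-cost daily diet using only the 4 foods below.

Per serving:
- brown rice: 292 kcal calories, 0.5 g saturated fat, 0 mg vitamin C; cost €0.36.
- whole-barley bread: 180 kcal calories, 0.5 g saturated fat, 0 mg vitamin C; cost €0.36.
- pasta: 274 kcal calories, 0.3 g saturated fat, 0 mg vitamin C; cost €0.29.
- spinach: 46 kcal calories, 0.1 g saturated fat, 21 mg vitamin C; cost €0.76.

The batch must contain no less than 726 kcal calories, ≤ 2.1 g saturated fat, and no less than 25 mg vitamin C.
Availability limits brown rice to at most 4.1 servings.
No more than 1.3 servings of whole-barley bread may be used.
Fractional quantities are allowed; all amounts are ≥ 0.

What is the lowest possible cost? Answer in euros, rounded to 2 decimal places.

Let x1 = servings of brown rice, x2 = servings of whole-barley bread, x3 = servings of pasta, x4 = servings of spinach.
Minimize 0.36x1 + 0.36x2 + 0.29x3 + 0.76x4 s.t.:
  292x1 + 180x2 + 274x3 + 46x4 ≥ 726   (calories)
  0.5x1 + 0.5x2 + 0.3x3 + 0.1x4 ≤ 2.1   (saturated fat)
  21x4 ≥ 25   (vitamin C)
  x1 ≤ 4.1
  x2 ≤ 1.3
  x1, x2, x3, x4 ≥ 0.
The minimum-cost mix takes nothing from brown rice, whole-barley bread — only pasta, spinach. The calories and vitamin C requirements are met with equality.
So pasta = 2.4498 servings, spinach = 1.1905 servings.
Cost = 0.29·2.4498 + 0.76·1.1905 = 1.6152.

€1.62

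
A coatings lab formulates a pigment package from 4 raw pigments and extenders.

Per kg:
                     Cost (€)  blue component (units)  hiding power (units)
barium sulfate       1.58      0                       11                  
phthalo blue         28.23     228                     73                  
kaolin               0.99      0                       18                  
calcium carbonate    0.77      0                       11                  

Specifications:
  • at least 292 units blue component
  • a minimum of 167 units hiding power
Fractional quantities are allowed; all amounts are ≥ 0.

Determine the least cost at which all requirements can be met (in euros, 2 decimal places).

€40.20

Treat it as an LP. Let x1 = kg of barium sulfate, x2 = kg of phthalo blue, x3 = kg of kaolin, x4 = kg of calcium carbonate.
Minimise 1.58x1 + 28.23x2 + 0.99x3 + 0.77x4 with:
  228x2 ≥ 292   (blue component)
  11x1 + 73x2 + 18x3 + 11x4 ≥ 167   (hiding power)
  x1, x2, x3, x4 ≥ 0.
The cheapest feasible vertex uses only phthalo blue, kaolin; barium sulfate, calcium carbonate are not used. The blue component and hiding power requirements are met with equality.
Optimal quantities: phthalo blue = 1.2807 kg, kaolin = 4.0838 kg.
Objective = 28.23·1.2807 + 0.99·4.0838 = 40.1971.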